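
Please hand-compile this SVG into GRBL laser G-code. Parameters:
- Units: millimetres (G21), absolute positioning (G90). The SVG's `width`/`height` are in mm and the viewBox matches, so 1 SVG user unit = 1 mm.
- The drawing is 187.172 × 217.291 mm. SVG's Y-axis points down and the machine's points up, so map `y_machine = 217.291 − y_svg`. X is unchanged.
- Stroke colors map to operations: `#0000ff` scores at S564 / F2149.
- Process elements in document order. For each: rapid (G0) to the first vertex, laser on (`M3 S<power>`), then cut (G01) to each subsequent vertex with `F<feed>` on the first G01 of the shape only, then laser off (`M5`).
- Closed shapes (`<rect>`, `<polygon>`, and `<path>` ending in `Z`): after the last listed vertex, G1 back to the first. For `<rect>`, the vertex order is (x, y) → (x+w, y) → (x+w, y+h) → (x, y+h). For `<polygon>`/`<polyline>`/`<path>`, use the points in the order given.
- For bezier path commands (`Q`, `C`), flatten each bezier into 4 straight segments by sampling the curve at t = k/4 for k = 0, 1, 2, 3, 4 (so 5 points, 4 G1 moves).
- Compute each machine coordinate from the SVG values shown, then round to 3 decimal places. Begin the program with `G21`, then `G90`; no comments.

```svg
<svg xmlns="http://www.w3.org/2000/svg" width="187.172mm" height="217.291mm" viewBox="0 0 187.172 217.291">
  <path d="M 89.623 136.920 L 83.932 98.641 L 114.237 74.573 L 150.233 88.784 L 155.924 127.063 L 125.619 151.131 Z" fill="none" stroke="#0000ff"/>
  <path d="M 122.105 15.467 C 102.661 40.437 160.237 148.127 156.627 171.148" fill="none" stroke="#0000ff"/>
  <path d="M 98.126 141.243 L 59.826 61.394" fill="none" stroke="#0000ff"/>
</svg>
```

G21
G90
G0 X89.623 Y80.371
M3 S564
G01 X83.932 Y118.650 F2149
G01 X114.237 Y142.718
G01 X150.233 Y128.507
G01 X155.924 Y90.228
G01 X125.619 Y66.160
G01 X89.623 Y80.371
M5
G0 X122.105 Y201.824
M3 S564
G01 X119.804 Y170.202 F2149
G01 X133.428 Y123.253
G01 X150.022 Y76.669
G01 X156.627 Y46.143
M5
G0 X98.126 Y76.048
M3 S564
G01 X59.826 Y155.897 F2149
M5

viewBox `0 0 187.172 217.291` with mm width/height → 1 unit = 1 mm. Flip: y_m = 217.291 − y_svg.

**Shape 1** — `<path>` regular polygon, stroke `#0000ff` → score (S564, F2149). Machine vertices: (89.623,80.371) → (83.932,118.650) → (114.237,142.718) → (150.233,128.507) → (155.924,90.228) → (125.619,66.160) → (89.623,80.371). Closed: final G1 returns to the first vertex.

**Shape 2** — `<path>` cubic bezier, stroke `#0000ff` → score (S564, F2149). Control points (SVG): P0=(122.105,15.467), P1=(102.661,40.437), P2=(160.237,148.127), P3=(156.627,171.148); sampled at t=k/4. Machine vertices: (122.105,201.824) → (119.804,170.202) → (133.428,123.253) → (150.022,76.669) → (156.627,46.143). Open path.

**Shape 3** — `<path>` line segment, stroke `#0000ff` → score (S564, F2149). Machine vertices: (98.126,76.048) → (59.826,155.897). Open path.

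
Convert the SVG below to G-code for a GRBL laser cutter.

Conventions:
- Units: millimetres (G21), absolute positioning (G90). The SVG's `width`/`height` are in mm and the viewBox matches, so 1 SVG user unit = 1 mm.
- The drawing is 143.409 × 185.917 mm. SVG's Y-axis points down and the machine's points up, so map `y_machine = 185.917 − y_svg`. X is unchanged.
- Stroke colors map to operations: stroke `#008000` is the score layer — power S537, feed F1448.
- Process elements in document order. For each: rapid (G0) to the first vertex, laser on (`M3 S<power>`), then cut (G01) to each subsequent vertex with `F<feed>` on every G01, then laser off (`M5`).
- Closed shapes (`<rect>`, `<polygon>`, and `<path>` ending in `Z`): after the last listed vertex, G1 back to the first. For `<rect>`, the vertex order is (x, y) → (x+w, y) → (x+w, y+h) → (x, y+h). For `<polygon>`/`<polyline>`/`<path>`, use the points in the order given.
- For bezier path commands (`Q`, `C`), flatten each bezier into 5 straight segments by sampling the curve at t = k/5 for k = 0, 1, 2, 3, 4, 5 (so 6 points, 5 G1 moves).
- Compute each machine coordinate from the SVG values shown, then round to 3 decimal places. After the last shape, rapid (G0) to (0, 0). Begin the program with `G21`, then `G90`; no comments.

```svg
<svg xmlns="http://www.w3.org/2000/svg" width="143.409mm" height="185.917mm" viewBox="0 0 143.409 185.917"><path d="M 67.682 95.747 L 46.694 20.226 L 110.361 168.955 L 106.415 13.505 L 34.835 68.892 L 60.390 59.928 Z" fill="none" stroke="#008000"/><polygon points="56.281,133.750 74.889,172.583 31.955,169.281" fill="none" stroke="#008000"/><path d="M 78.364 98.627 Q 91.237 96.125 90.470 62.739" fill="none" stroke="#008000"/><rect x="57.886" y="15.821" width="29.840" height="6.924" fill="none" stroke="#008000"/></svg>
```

G21
G90
G0 X67.682 Y90.170
M3 S537
G01 X46.694 Y165.691 F1448
G01 X110.361 Y16.962 F1448
G01 X106.415 Y172.412 F1448
G01 X34.835 Y117.025 F1448
G01 X60.390 Y125.989 F1448
G01 X67.682 Y90.170 F1448
M5
G0 X56.281 Y52.167
M3 S537
G01 X74.889 Y13.334 F1448
G01 X31.955 Y16.636 F1448
G01 X56.281 Y52.167 F1448
M5
G0 X78.364 Y87.290
M3 S537
G01 X82.968 Y89.526 F1448
G01 X86.480 Y94.233 F1448
G01 X88.901 Y101.411 F1448
G01 X90.231 Y111.059 F1448
G01 X90.470 Y123.178 F1448
M5
G0 X57.886 Y170.096
M3 S537
G01 X87.726 Y170.096 F1448
G01 X87.726 Y163.172 F1448
G01 X57.886 Y163.172 F1448
G01 X57.886 Y170.096 F1448
M5
G0 X0.000 Y0.000

viewBox `0 0 143.409 185.917` with mm width/height → 1 unit = 1 mm. Flip: y_m = 185.917 − y_svg.

**Shape 1** — `<path>` closed polygon, stroke `#008000` → score (S537, F1448). Machine vertices: (67.682,90.170) → (46.694,165.691) → (110.361,16.962) → (106.415,172.412) → (34.835,117.025) → (60.390,125.989) → (67.682,90.170). Closed: final G1 returns to the first vertex.

**Shape 2** — `<polygon>` regular polygon, stroke `#008000` → score (S537, F1448). Machine vertices: (56.281,52.167) → (74.889,13.334) → (31.955,16.636) → (56.281,52.167). Closed: final G1 returns to the first vertex.

**Shape 3** — `<path>` quadratic bezier, stroke `#008000` → score (S537, F1448). Control points (SVG): P0=(78.364,98.627), P1=(91.237,96.125), P2=(90.470,62.739); sampled at t=k/5. Machine vertices: (78.364,87.290) → (82.968,89.526) → (86.480,94.233) → (88.901,101.411) → (90.231,111.059) → (90.470,123.178). Open path.

**Shape 4** — `<rect>` rectangle, stroke `#008000` → score (S537, F1448). Machine vertices: (57.886,170.096) → (87.726,170.096) → (87.726,163.172) → (57.886,163.172) → (57.886,170.096). Closed: final G1 returns to the first vertex.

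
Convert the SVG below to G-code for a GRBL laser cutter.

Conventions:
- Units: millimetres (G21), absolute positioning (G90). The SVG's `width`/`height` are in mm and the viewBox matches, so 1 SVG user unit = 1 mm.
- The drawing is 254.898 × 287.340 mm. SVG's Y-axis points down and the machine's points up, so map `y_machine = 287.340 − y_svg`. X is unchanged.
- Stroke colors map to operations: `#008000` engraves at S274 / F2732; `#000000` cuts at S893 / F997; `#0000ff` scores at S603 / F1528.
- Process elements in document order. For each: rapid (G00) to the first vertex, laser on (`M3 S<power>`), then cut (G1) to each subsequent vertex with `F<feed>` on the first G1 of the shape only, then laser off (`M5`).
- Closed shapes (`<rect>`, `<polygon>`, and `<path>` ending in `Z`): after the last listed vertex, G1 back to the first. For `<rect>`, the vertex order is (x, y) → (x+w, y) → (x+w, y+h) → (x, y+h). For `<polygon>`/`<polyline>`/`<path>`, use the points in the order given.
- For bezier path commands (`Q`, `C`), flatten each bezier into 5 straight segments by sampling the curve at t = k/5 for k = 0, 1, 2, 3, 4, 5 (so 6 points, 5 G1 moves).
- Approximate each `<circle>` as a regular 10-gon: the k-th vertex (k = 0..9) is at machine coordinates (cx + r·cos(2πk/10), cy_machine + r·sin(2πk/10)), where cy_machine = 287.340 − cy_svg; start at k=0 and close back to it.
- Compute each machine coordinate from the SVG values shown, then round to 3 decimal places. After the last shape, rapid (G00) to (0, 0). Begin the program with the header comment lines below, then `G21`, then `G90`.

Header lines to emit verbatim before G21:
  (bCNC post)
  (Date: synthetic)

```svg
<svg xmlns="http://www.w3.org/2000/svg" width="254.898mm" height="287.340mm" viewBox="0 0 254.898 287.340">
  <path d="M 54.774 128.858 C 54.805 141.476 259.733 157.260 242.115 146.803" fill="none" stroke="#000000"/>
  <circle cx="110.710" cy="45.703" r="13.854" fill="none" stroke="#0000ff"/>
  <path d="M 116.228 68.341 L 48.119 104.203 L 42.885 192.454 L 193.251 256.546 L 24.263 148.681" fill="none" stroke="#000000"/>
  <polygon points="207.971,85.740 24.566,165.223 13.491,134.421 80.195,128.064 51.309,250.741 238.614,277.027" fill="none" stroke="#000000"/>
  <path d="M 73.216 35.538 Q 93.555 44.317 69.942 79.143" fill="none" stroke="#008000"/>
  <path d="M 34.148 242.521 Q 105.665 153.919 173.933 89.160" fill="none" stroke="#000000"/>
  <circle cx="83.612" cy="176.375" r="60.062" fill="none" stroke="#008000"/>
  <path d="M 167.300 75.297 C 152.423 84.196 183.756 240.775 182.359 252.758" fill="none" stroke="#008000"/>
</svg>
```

(bCNC post)
(Date: synthetic)
G21
G90
G00 X54.774 Y158.482
M3 S893
G1 X75.961 Y150.767 F997
G1 X125.805 Y143.703
G1 X183.791 Y138.702
G1 X229.400 Y137.176
G1 X242.115 Y140.537
M5
G00 X124.564 Y241.637
M3 S603
G1 X121.918 Y249.780 F1528
G1 X114.991 Y254.813
G1 X106.429 Y254.813
G1 X99.502 Y249.780
G1 X96.856 Y241.637
G1 X99.502 Y233.494
G1 X106.429 Y228.461
G1 X114.991 Y228.461
G1 X121.918 Y233.494
G1 X124.564 Y241.637
M5
G00 X116.228 Y218.999
M3 S893
G1 X48.119 Y183.137 F997
G1 X42.885 Y94.886
G1 X193.251 Y30.794
G1 X24.263 Y138.659
M5
G00 X207.971 Y201.600
M3 S893
G1 X24.566 Y122.117 F997
G1 X13.491 Y152.919
G1 X80.195 Y159.276
G1 X51.309 Y36.599
G1 X238.614 Y10.313
G1 X207.971 Y201.600
M5
G00 X73.216 Y251.802
M3 S274
G1 X79.594 Y247.249 F2732
G1 X82.455 Y240.611
G1 X81.800 Y231.890
G1 X77.629 Y221.086
G1 X69.942 Y208.197
M5
G00 X34.148 Y44.819
M3 S893
G1 X62.625 Y79.306 F997
G1 X90.842 Y111.886
G1 X118.799 Y142.558
G1 X146.496 Y171.323
G1 X173.933 Y198.180
M5
G00 X143.674 Y110.965
M3 S274
G1 X132.203 Y146.269 F2732
G1 X102.172 Y168.087
G1 X65.052 Y168.087
G1 X35.021 Y146.269
G1 X23.550 Y110.965
G1 X35.021 Y75.661
G1 X65.052 Y53.843
G1 X102.172 Y53.843
G1 X132.203 Y75.661
G1 X143.674 Y110.965
M5
G00 X167.300 Y212.043
M3 S274
G1 X163.287 Y191.320 F2732
G1 X166.576 Y149.183
G1 X173.377 Y99.662
G1 X179.901 Y56.785
G1 X182.359 Y34.582
M5
G00 X0.000 Y0.000

Since the viewBox matches the mm dimensions, user units are millimetres directly. The only transform is the Y-flip y_m = 287.340 − y_svg.

Shape 1 is a cubic bezier drawn with `<path>`. Its stroke #000000 means cut at S893, F997. After flipping Y the toolpath is (54.774,158.482) → (75.961,150.767) → (125.805,143.703) → (183.791,138.702) → (229.400,137.176) → (242.115,140.537).

Shape 2 is a circle drawn with `<circle>`. Its stroke #0000ff means score at S603, F1528. After flipping Y the toolpath is (124.564,241.637) → (121.918,249.780) → (114.991,254.813) → (106.429,254.813) → (99.502,249.780) → (96.856,241.637) → (99.502,233.494) → (106.429,228.461) → (114.991,228.461) → (121.918,233.494) → (124.564,241.637), returning to the start.

Shape 3 is a open polyline drawn with `<path>`. Its stroke #000000 means cut at S893, F997. After flipping Y the toolpath is (116.228,218.999) → (48.119,183.137) → (42.885,94.886) → (193.251,30.794) → (24.263,138.659).

Shape 4 is a closed polygon drawn with `<polygon>`. Its stroke #000000 means cut at S893, F997. After flipping Y the toolpath is (207.971,201.600) → (24.566,122.117) → (13.491,152.919) → (80.195,159.276) → (51.309,36.599) → (238.614,10.313) → (207.971,201.600), returning to the start.

Shape 5 is a quadratic bezier drawn with `<path>`. Its stroke #008000 means engrave at S274, F2732. After flipping Y the toolpath is (73.216,251.802) → (79.594,247.249) → (82.455,240.611) → (81.800,231.890) → (77.629,221.086) → (69.942,208.197).

Shape 6 is a quadratic bezier drawn with `<path>`. Its stroke #000000 means cut at S893, F997. After flipping Y the toolpath is (34.148,44.819) → (62.625,79.306) → (90.842,111.886) → (118.799,142.558) → (146.496,171.323) → (173.933,198.180).

Shape 7 is a circle drawn with `<circle>`. Its stroke #008000 means engrave at S274, F2732. After flipping Y the toolpath is (143.674,110.965) → (132.203,146.269) → (102.172,168.087) → (65.052,168.087) → (35.021,146.269) → (23.550,110.965) → (35.021,75.661) → (65.052,53.843) → (102.172,53.843) → (132.203,75.661) → (143.674,110.965), returning to the start.

Shape 8 is a cubic bezier drawn with `<path>`. Its stroke #008000 means engrave at S274, F2732. After flipping Y the toolpath is (167.300,212.043) → (163.287,191.320) → (166.576,149.183) → (173.377,99.662) → (179.901,56.785) → (182.359,34.582).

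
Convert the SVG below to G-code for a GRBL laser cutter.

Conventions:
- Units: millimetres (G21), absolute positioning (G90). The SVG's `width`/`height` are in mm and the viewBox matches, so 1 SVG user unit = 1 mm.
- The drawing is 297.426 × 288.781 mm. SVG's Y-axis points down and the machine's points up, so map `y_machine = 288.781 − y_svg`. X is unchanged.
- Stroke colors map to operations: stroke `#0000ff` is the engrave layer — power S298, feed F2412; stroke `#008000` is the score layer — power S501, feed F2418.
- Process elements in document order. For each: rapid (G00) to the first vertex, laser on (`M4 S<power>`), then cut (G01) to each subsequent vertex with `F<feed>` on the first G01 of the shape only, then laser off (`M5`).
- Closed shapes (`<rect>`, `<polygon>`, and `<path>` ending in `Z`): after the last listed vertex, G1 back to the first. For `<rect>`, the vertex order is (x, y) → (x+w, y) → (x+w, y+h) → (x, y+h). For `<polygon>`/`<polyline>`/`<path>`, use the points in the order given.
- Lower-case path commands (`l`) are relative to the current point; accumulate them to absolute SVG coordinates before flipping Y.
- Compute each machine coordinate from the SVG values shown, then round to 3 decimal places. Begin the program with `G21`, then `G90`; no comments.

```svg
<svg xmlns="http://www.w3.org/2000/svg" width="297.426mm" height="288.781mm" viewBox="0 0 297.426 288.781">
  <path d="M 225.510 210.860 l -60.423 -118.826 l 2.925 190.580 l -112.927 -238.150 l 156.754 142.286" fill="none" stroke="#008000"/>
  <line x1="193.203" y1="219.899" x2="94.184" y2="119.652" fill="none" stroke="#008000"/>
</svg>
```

1 u = 1 mm; y_m = 288.781 − y.

[1] `<path>` open polyline, #008000→score S501 F2418: (225.510,77.921) → (165.087,196.747) → (168.012,6.167) → (55.085,244.317) → (211.839,102.031)

[2] `<line>` line segment, #008000→score S501 F2418: (193.203,68.882) → (94.184,169.129)

G21
G90
G00 X225.510 Y77.921
M4 S501
G01 X165.087 Y196.747 F2418
G01 X168.012 Y6.167
G01 X55.085 Y244.317
G01 X211.839 Y102.031
M5
G00 X193.203 Y68.882
M4 S501
G01 X94.184 Y169.129 F2418
M5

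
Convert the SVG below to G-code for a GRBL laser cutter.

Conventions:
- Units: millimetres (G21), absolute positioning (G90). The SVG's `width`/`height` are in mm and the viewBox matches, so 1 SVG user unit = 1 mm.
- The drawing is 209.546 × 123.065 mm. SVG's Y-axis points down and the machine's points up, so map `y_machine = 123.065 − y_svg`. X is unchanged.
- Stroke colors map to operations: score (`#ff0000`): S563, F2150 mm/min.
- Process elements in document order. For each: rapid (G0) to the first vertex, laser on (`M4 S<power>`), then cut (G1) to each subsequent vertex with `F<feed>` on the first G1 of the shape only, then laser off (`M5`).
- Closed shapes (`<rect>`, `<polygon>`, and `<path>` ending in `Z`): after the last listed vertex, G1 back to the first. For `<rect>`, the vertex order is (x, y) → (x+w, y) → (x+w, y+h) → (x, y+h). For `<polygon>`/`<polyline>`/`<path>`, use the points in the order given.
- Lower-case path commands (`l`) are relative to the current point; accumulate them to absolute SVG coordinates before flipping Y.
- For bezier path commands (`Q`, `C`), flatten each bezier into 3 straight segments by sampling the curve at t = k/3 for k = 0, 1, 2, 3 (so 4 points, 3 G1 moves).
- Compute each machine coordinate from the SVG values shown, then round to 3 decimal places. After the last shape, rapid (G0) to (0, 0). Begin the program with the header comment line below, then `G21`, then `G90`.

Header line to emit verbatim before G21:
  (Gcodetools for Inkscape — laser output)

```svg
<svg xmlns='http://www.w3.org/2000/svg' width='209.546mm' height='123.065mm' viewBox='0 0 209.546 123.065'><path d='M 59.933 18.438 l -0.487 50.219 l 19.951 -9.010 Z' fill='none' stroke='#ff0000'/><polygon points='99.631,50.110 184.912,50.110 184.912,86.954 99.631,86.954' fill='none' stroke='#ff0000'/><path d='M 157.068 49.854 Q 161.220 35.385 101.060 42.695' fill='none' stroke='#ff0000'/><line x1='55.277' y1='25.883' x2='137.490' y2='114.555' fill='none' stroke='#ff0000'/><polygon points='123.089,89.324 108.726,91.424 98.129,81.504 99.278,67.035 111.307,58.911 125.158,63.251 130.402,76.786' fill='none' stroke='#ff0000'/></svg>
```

1 u = 1 mm; y_m = 123.065 − y.

[1] `<path>` closed polygon, #ff0000→score S563 F2150: (59.933,104.627) → (59.446,54.408) → (79.397,63.418) → (59.933,104.627) (closed)

[2] `<polygon>` rectangle, #ff0000→score S563 F2150: (99.631,72.955) → (184.912,72.955) → (184.912,36.111) → (99.631,36.111) → (99.631,72.955) (closed)

[3] `<path>` quadratic bezier, #ff0000→score S563 F2150: (157.068,73.211) → (152.690,80.437) → (134.021,82.823) → (101.060,80.370)

[4] `<line>` line segment, #ff0000→score S563 F2150: (55.277,97.182) → (137.490,8.510)

[5] `<polygon>` regular polygon, #ff0000→score S563 F2150: (123.089,33.741) → (108.726,31.641) → (98.129,41.561) → (99.278,56.030) → (111.307,64.154) → (125.158,59.814) → (130.402,46.279) → (123.089,33.741) (closed)

(Gcodetools for Inkscape — laser output)
G21
G90
G0 X59.933 Y104.627
M4 S563
G1 X59.446 Y54.408 F2150
G1 X79.397 Y63.418
G1 X59.933 Y104.627
M5
G0 X99.631 Y72.955
M4 S563
G1 X184.912 Y72.955 F2150
G1 X184.912 Y36.111
G1 X99.631 Y36.111
G1 X99.631 Y72.955
M5
G0 X157.068 Y73.211
M4 S563
G1 X152.690 Y80.437 F2150
G1 X134.021 Y82.823
G1 X101.060 Y80.370
M5
G0 X55.277 Y97.182
M4 S563
G1 X137.490 Y8.510 F2150
M5
G0 X123.089 Y33.741
M4 S563
G1 X108.726 Y31.641 F2150
G1 X98.129 Y41.561
G1 X99.278 Y56.030
G1 X111.307 Y64.154
G1 X125.158 Y59.814
G1 X130.402 Y46.279
G1 X123.089 Y33.741
M5
G0 X0.000 Y0.000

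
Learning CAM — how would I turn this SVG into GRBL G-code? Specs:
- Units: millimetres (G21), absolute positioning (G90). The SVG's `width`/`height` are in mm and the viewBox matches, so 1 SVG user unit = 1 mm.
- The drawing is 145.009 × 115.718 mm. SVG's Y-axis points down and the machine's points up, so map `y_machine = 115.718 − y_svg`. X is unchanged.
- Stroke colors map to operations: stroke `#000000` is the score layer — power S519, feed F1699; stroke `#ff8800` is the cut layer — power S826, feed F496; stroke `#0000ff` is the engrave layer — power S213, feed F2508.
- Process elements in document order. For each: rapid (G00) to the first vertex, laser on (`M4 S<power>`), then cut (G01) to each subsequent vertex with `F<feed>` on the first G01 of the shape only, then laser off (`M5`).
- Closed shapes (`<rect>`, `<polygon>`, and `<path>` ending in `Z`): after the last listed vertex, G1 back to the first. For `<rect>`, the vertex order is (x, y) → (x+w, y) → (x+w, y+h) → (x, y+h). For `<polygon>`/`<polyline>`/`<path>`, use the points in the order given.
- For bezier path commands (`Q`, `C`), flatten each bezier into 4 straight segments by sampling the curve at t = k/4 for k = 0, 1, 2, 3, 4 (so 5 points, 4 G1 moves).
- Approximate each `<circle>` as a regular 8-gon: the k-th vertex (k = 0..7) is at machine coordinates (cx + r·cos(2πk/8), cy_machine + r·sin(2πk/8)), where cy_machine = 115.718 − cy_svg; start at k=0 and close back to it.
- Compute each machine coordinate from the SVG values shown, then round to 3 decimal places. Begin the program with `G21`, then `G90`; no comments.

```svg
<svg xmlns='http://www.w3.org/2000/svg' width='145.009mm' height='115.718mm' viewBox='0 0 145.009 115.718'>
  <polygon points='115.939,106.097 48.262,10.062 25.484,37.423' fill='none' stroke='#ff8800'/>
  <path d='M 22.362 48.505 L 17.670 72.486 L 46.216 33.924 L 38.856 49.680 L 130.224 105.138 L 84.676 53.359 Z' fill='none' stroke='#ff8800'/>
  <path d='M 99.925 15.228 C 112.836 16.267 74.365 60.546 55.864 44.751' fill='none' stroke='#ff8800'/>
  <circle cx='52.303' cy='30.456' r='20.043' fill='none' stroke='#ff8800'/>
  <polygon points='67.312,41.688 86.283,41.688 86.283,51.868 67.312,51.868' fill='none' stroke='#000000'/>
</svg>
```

viewBox `0 0 145.009 115.718` with mm width/height → 1 unit = 1 mm. Flip: y_m = 115.718 − y_svg.

**Shape 1** — `<polygon>` closed polygon, stroke `#ff8800` → cut (S826, F496). Machine vertices: (115.939,9.621) → (48.262,105.656) → (25.484,78.295) → (115.939,9.621). Closed: final G1 returns to the first vertex.

**Shape 2** — `<path>` closed polygon, stroke `#ff8800` → cut (S826, F496). Machine vertices: (22.362,67.213) → (17.670,43.232) → (46.216,81.794) → (38.856,66.038) → (130.224,10.580) → (84.676,62.359) → (22.362,67.213). Closed: final G1 returns to the first vertex.

**Shape 3** — `<path>` cubic bezier, stroke `#ff8800` → cut (S826, F496). Control points (SVG): P0=(99.925,15.228), P1=(112.836,16.267), P2=(74.365,60.546), P3=(55.864,44.751); sampled at t=k/4. Machine vertices: (99.925,100.490) → (101.089,93.218) → (89.674,79.416) → (72.369,68.770) → (55.864,70.967). Open path.

**Shape 4** — `<circle>` circle, stroke `#ff8800` → cut (S826, F496). Machine vertices: (72.346,85.262) → (66.476,99.435) → (52.303,105.305) → (38.130,99.435) → (32.260,85.262) → (38.130,71.089) → (52.303,65.219) → (66.476,71.089) → (72.346,85.262). Closed: final G1 returns to the first vertex.

**Shape 5** — `<polygon>` rectangle, stroke `#000000` → score (S519, F1699). Machine vertices: (67.312,74.030) → (86.283,74.030) → (86.283,63.850) → (67.312,63.850) → (67.312,74.030). Closed: final G1 returns to the first vertex.

G21
G90
G00 X115.939 Y9.621
M4 S826
G01 X48.262 Y105.656 F496
G01 X25.484 Y78.295
G01 X115.939 Y9.621
M5
G00 X22.362 Y67.213
M4 S826
G01 X17.670 Y43.232 F496
G01 X46.216 Y81.794
G01 X38.856 Y66.038
G01 X130.224 Y10.580
G01 X84.676 Y62.359
G01 X22.362 Y67.213
M5
G00 X99.925 Y100.490
M4 S826
G01 X101.089 Y93.218 F496
G01 X89.674 Y79.416
G01 X72.369 Y68.770
G01 X55.864 Y70.967
M5
G00 X72.346 Y85.262
M4 S826
G01 X66.476 Y99.435 F496
G01 X52.303 Y105.305
G01 X38.130 Y99.435
G01 X32.260 Y85.262
G01 X38.130 Y71.089
G01 X52.303 Y65.219
G01 X66.476 Y71.089
G01 X72.346 Y85.262
M5
G00 X67.312 Y74.030
M4 S519
G01 X86.283 Y74.030 F1699
G01 X86.283 Y63.850
G01 X67.312 Y63.850
G01 X67.312 Y74.030
M5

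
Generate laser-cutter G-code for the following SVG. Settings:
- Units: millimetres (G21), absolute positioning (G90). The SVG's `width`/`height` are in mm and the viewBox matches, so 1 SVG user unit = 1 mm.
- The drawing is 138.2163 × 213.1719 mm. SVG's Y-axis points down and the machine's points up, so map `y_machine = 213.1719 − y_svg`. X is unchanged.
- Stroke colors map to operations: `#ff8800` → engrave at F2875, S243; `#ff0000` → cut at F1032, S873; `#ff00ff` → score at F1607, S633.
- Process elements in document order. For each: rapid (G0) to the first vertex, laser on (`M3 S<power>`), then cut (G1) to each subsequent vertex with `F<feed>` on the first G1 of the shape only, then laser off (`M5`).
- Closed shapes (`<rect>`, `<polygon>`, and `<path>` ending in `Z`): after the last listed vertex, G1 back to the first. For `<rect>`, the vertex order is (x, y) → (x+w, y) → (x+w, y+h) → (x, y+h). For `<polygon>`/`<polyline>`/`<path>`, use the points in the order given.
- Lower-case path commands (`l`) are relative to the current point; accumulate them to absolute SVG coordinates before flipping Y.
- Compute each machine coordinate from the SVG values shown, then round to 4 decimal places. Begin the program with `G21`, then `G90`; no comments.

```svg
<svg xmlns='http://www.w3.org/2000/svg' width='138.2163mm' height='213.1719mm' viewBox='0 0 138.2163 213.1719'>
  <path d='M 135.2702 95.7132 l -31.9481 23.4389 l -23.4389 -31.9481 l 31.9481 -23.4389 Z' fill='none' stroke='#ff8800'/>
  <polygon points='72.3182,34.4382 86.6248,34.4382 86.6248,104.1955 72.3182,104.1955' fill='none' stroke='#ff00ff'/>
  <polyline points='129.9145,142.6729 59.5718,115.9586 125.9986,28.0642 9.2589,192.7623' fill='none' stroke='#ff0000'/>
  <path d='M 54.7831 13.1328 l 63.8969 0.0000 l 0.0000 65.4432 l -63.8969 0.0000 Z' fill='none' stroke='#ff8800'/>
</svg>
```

viewBox `0 0 138.2163 213.1719` with mm width/height → 1 unit = 1 mm. Flip: y_m = 213.1719 − y_svg.

**Shape 1** — `<path>` regular polygon, stroke `#ff8800` → engrave (S243, F2875). Machine vertices: (135.2702,117.4587) → (103.3221,94.0198) → (79.8832,125.9679) → (111.8313,149.4068) → (135.2702,117.4587). Closed: final G1 returns to the first vertex.

**Shape 2** — `<polygon>` rectangle, stroke `#ff00ff` → score (S633, F1607). Machine vertices: (72.3182,178.7337) → (86.6248,178.7337) → (86.6248,108.9764) → (72.3182,108.9764) → (72.3182,178.7337). Closed: final G1 returns to the first vertex.

**Shape 3** — `<polyline>` open polyline, stroke `#ff0000` → cut (S873, F1032). Machine vertices: (129.9145,70.4990) → (59.5718,97.2133) → (125.9986,185.1077) → (9.2589,20.4096). Open path.

**Shape 4** — `<path>` rectangle, stroke `#ff8800` → engrave (S243, F2875). Machine vertices: (54.7831,200.0391) → (118.6800,200.0391) → (118.6800,134.5959) → (54.7831,134.5959) → (54.7831,200.0391). Closed: final G1 returns to the first vertex.

G21
G90
G0 X135.2702 Y117.4587
M3 S243
G1 X103.3221 Y94.0198 F2875
G1 X79.8832 Y125.9679
G1 X111.8313 Y149.4068
G1 X135.2702 Y117.4587
M5
G0 X72.3182 Y178.7337
M3 S633
G1 X86.6248 Y178.7337 F1607
G1 X86.6248 Y108.9764
G1 X72.3182 Y108.9764
G1 X72.3182 Y178.7337
M5
G0 X129.9145 Y70.4990
M3 S873
G1 X59.5718 Y97.2133 F1032
G1 X125.9986 Y185.1077
G1 X9.2589 Y20.4096
M5
G0 X54.7831 Y200.0391
M3 S243
G1 X118.6800 Y200.0391 F2875
G1 X118.6800 Y134.5959
G1 X54.7831 Y134.5959
G1 X54.7831 Y200.0391
M5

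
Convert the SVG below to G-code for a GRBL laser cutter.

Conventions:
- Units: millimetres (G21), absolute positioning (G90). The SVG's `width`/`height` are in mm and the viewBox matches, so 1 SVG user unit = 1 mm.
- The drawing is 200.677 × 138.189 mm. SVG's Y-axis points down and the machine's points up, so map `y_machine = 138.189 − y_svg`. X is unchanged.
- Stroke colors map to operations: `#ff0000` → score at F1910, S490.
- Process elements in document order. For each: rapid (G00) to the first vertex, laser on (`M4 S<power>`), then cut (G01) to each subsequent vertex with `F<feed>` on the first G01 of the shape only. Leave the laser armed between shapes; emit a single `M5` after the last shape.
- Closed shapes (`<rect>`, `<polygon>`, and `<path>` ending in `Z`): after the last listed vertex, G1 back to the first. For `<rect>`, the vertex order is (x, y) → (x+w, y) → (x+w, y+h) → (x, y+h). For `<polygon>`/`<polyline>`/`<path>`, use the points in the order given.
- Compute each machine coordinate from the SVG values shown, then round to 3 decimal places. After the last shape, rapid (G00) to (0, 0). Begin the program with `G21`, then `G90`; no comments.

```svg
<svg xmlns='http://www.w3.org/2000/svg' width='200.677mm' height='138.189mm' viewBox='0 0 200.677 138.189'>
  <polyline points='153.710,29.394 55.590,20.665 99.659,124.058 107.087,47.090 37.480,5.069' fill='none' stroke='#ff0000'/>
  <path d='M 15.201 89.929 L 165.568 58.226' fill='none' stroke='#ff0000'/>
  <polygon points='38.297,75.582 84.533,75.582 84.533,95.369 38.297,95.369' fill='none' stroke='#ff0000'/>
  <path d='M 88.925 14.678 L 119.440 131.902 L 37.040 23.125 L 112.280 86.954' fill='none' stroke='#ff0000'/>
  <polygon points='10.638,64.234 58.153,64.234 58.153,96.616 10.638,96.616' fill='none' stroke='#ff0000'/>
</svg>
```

G21
G90
G00 X153.710 Y108.795
M4 S490
G01 X55.590 Y117.524 F1910
G01 X99.659 Y14.131
G01 X107.087 Y91.099
G01 X37.480 Y133.120
G00 X15.201 Y48.260
M4 S490
G01 X165.568 Y79.963 F1910
G00 X38.297 Y62.607
M4 S490
G01 X84.533 Y62.607 F1910
G01 X84.533 Y42.820
G01 X38.297 Y42.820
G01 X38.297 Y62.607
G00 X88.925 Y123.511
M4 S490
G01 X119.440 Y6.287 F1910
G01 X37.040 Y115.064
G01 X112.280 Y51.235
G00 X10.638 Y73.955
M4 S490
G01 X58.153 Y73.955 F1910
G01 X58.153 Y41.573
G01 X10.638 Y41.573
G01 X10.638 Y73.955
M5
G00 X0.000 Y0.000

Since the viewBox matches the mm dimensions, user units are millimetres directly. The only transform is the Y-flip y_m = 138.189 − y_svg.

Shape 1 is a open polyline drawn with `<polyline>`. Its stroke #ff0000 means score at S490, F1910. After flipping Y the toolpath is (153.710,108.795) → (55.590,117.524) → (99.659,14.131) → (107.087,91.099) → (37.480,133.120).

Shape 2 is a line segment drawn with `<path>`. Its stroke #ff0000 means score at S490, F1910. After flipping Y the toolpath is (15.201,48.260) → (165.568,79.963).

Shape 3 is a rectangle drawn with `<polygon>`. Its stroke #ff0000 means score at S490, F1910. After flipping Y the toolpath is (38.297,62.607) → (84.533,62.607) → (84.533,42.820) → (38.297,42.820) → (38.297,62.607), returning to the start.

Shape 4 is a open polyline drawn with `<path>`. Its stroke #ff0000 means score at S490, F1910. After flipping Y the toolpath is (88.925,123.511) → (119.440,6.287) → (37.040,115.064) → (112.280,51.235).

Shape 5 is a rectangle drawn with `<polygon>`. Its stroke #ff0000 means score at S490, F1910. After flipping Y the toolpath is (10.638,73.955) → (58.153,73.955) → (58.153,41.573) → (10.638,41.573) → (10.638,73.955), returning to the start.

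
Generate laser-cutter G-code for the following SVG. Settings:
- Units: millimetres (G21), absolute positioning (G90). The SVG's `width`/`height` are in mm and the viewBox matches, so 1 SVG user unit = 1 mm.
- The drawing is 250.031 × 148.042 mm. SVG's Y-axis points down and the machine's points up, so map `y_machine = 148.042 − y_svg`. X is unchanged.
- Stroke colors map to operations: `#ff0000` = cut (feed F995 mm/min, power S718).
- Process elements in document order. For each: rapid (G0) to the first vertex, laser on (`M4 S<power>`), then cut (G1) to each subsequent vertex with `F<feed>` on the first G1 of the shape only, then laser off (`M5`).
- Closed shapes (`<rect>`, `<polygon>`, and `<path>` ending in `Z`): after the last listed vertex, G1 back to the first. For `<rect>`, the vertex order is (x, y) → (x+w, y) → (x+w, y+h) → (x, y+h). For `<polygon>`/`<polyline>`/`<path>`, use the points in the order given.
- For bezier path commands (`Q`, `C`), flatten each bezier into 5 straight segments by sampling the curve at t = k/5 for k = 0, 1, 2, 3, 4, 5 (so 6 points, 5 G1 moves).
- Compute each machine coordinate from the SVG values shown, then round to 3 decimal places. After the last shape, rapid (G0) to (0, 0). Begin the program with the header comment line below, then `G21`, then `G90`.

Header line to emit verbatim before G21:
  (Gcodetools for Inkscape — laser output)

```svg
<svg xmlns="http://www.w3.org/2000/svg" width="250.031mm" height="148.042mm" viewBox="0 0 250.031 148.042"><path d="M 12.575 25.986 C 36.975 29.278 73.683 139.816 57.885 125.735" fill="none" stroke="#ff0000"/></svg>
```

viewBox `0 0 250.031 148.042` with mm width/height → 1 unit = 1 mm. Flip: y_m = 148.042 − y_svg.

**Shape 1** — `<path>` cubic bezier, stroke `#ff0000` → cut (S718, F995). Control points (SVG): P0=(12.575,25.986), P1=(36.975,29.278), P2=(73.683,139.816), P3=(57.885,125.735); sampled at t=k/5. Machine vertices: (12.575,122.056) → (28.173,109.066) → (43.615,81.467) → (55.788,50.388) → (61.582,26.958) → (57.885,22.307). Open path.

(Gcodetools for Inkscape — laser output)
G21
G90
G0 X12.575 Y122.056
M4 S718
G1 X28.173 Y109.066 F995
G1 X43.615 Y81.467
G1 X55.788 Y50.388
G1 X61.582 Y26.958
G1 X57.885 Y22.307
M5
G0 X0.000 Y0.000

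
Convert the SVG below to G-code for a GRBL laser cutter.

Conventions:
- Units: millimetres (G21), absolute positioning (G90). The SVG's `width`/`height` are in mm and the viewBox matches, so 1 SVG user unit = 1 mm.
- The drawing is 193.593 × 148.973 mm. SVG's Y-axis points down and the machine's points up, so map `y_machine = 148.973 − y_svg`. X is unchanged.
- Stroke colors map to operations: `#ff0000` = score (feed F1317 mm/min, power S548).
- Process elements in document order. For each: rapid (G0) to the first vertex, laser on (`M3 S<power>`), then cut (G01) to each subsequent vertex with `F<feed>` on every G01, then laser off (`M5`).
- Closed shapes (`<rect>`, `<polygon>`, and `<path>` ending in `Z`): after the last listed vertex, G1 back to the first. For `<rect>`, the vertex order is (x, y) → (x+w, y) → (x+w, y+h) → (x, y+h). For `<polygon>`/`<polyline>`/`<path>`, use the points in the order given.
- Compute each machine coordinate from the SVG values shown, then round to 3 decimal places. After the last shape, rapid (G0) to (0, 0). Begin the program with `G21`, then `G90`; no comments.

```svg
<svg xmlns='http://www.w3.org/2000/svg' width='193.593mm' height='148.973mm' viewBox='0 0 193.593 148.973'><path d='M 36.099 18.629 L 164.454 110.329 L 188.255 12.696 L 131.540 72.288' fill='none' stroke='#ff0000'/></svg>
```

G21
G90
G0 X36.099 Y130.344
M3 S548
G01 X164.454 Y38.644 F1317
G01 X188.255 Y136.277 F1317
G01 X131.540 Y76.685 F1317
M5
G0 X0.000 Y0.000

viewBox `0 0 193.593 148.973` with mm width/height → 1 unit = 1 mm. Flip: y_m = 148.973 − y_svg.

**Shape 1** — `<path>` open polyline, stroke `#ff0000` → score (S548, F1317). Machine vertices: (36.099,130.344) → (164.454,38.644) → (188.255,136.277) → (131.540,76.685). Open path.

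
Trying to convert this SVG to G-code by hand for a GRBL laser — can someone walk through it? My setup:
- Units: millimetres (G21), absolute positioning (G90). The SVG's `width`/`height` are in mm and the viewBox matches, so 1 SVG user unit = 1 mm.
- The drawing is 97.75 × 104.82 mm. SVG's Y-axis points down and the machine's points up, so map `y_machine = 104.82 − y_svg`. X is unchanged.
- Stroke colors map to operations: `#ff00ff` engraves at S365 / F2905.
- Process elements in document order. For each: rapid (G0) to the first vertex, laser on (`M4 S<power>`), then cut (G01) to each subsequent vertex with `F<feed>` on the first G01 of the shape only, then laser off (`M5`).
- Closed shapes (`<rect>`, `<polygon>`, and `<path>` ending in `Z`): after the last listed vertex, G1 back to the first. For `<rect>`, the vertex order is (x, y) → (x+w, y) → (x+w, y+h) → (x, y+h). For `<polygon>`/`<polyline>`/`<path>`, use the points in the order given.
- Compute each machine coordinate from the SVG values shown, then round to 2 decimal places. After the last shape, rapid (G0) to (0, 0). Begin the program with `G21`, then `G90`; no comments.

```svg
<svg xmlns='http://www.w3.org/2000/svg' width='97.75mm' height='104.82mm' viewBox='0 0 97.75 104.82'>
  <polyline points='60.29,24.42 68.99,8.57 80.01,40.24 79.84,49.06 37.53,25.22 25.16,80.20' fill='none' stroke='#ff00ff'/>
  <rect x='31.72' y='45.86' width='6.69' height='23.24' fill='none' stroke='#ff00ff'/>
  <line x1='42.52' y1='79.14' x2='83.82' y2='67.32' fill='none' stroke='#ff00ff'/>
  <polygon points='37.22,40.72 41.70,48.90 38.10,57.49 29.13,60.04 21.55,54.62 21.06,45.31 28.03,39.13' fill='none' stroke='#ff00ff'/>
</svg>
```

G21
G90
G0 X60.29 Y80.40
M4 S365
G01 X68.99 Y96.25 F2905
G01 X80.01 Y64.58
G01 X79.84 Y55.76
G01 X37.53 Y79.60
G01 X25.16 Y24.62
M5
G0 X31.72 Y58.96
M4 S365
G01 X38.41 Y58.96 F2905
G01 X38.41 Y35.72
G01 X31.72 Y35.72
G01 X31.72 Y58.96
M5
G0 X42.52 Y25.68
M4 S365
G01 X83.82 Y37.50 F2905
M5
G0 X37.22 Y64.10
M4 S365
G01 X41.70 Y55.92 F2905
G01 X38.10 Y47.33
G01 X29.13 Y44.78
G01 X21.55 Y50.20
G01 X21.06 Y59.51
G01 X28.03 Y65.69
G01 X37.22 Y64.10
M5
G0 X0.00 Y0.00

viewBox `0 0 97.75 104.82` with mm width/height → 1 unit = 1 mm. Flip: y_m = 104.82 − y_svg.

**Shape 1** — `<polyline>` open polyline, stroke `#ff00ff` → engrave (S365, F2905). Machine vertices: (60.29,80.40) → (68.99,96.25) → (80.01,64.58) → (79.84,55.76) → (37.53,79.60) → (25.16,24.62). Open path.

**Shape 2** — `<rect>` rectangle, stroke `#ff00ff` → engrave (S365, F2905). Machine vertices: (31.72,58.96) → (38.41,58.96) → (38.41,35.72) → (31.72,35.72) → (31.72,58.96). Closed: final G1 returns to the first vertex.

**Shape 3** — `<line>` line segment, stroke `#ff00ff` → engrave (S365, F2905). Machine vertices: (42.52,25.68) → (83.82,37.50). Open path.

**Shape 4** — `<polygon>` regular polygon, stroke `#ff00ff` → engrave (S365, F2905). Machine vertices: (37.22,64.10) → (41.70,55.92) → (38.10,47.33) → (29.13,44.78) → (21.55,50.20) → (21.06,59.51) → (28.03,65.69) → (37.22,64.10). Closed: final G1 returns to the first vertex.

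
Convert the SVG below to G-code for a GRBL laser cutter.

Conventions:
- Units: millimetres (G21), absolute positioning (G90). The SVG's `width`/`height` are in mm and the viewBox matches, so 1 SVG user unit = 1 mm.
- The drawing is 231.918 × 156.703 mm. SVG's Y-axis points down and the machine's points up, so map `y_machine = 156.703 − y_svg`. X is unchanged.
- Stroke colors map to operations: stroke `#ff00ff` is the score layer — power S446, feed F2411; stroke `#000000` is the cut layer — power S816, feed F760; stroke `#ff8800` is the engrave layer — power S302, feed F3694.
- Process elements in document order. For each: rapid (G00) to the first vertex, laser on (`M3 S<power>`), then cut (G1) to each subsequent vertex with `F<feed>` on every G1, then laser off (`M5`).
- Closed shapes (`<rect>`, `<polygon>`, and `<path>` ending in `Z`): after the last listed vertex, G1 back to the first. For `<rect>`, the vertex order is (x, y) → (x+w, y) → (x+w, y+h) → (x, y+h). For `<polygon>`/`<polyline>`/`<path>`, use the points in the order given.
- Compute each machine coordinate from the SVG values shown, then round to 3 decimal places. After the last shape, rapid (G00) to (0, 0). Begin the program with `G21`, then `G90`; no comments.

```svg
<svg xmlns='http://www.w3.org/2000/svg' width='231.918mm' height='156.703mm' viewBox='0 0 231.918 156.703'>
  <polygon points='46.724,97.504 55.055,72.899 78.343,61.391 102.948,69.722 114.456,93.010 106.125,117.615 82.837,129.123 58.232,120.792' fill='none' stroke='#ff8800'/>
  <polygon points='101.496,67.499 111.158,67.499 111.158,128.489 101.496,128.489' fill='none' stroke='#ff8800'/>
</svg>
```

G21
G90
G00 X46.724 Y59.199
M3 S302
G1 X55.055 Y83.804 F3694
G1 X78.343 Y95.312 F3694
G1 X102.948 Y86.981 F3694
G1 X114.456 Y63.693 F3694
G1 X106.125 Y39.088 F3694
G1 X82.837 Y27.580 F3694
G1 X58.232 Y35.911 F3694
G1 X46.724 Y59.199 F3694
M5
G00 X101.496 Y89.204
M3 S302
G1 X111.158 Y89.204 F3694
G1 X111.158 Y28.214 F3694
G1 X101.496 Y28.214 F3694
G1 X101.496 Y89.204 F3694
M5
G00 X0.000 Y0.000

1 u = 1 mm; y_m = 156.703 − y.

[1] `<polygon>` regular polygon, #ff8800→engrave S302 F3694: (46.724,59.199) → (55.055,83.804) → (78.343,95.312) → (102.948,86.981) → (114.456,63.693) → (106.125,39.088) → (82.837,27.580) → (58.232,35.911) → (46.724,59.199) (closed)

[2] `<polygon>` rectangle, #ff8800→engrave S302 F3694: (101.496,89.204) → (111.158,89.204) → (111.158,28.214) → (101.496,28.214) → (101.496,89.204) (closed)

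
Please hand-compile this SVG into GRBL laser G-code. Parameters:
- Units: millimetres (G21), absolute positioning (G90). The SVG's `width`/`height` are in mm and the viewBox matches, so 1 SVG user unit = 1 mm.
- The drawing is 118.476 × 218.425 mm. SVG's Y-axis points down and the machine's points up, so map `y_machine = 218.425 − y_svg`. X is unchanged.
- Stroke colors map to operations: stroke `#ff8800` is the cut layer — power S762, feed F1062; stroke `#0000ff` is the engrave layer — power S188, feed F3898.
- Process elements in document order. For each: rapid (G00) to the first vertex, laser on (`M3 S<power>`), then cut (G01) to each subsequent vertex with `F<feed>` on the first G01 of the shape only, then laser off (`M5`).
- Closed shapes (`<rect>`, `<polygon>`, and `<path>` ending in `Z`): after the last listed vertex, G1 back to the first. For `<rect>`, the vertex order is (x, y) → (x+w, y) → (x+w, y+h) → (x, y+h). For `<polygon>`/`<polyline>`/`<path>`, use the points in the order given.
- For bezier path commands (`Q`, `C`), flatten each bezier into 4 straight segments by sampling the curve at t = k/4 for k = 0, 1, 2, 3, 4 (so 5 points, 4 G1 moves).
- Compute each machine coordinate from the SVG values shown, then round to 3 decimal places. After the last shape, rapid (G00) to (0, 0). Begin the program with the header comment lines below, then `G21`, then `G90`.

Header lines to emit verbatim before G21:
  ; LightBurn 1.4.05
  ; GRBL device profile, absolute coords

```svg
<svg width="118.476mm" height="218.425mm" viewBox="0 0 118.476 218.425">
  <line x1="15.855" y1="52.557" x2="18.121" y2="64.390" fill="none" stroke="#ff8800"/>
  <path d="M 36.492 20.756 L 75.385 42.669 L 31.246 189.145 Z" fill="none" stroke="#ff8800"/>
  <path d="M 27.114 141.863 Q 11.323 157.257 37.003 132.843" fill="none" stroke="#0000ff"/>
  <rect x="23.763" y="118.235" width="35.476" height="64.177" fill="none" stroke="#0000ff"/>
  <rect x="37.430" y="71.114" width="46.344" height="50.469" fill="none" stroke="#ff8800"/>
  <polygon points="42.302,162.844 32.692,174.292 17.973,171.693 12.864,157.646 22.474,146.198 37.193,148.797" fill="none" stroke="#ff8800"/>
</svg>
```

; LightBurn 1.4.05
; GRBL device profile, absolute coords
G21
G90
G00 X15.855 Y165.868
M3 S762
G01 X18.121 Y154.035 F1062
M5
G00 X36.492 Y197.669
M3 S762
G01 X75.385 Y175.756 F1062
G01 X31.246 Y29.280
G01 X36.492 Y197.669
M5
G00 X27.114 Y76.562
M3 S188
G01 X21.810 Y71.353 F3898
G01 X21.691 Y71.120
G01 X26.755 Y75.863
G01 X37.003 Y85.582
M5
G00 X23.763 Y100.190
M3 S188
G01 X59.239 Y100.190 F3898
G01 X59.239 Y36.013
G01 X23.763 Y36.013
G01 X23.763 Y100.190
M5
G00 X37.430 Y147.311
M3 S762
G01 X83.774 Y147.311 F1062
G01 X83.774 Y96.842
G01 X37.430 Y96.842
G01 X37.430 Y147.311
M5
G00 X42.302 Y55.581
M3 S762
G01 X32.692 Y44.133 F1062
G01 X17.973 Y46.732
G01 X12.864 Y60.779
G01 X22.474 Y72.227
G01 X37.193 Y69.628
G01 X42.302 Y55.581
M5
G00 X0.000 Y0.000

viewBox `0 0 118.476 218.425` with mm width/height → 1 unit = 1 mm. Flip: y_m = 218.425 − y_svg.

**Shape 1** — `<line>` line segment, stroke `#ff8800` → cut (S762, F1062). Machine vertices: (15.855,165.868) → (18.121,154.035). Open path.

**Shape 2** — `<path>` closed polygon, stroke `#ff8800` → cut (S762, F1062). Machine vertices: (36.492,197.669) → (75.385,175.756) → (31.246,29.280) → (36.492,197.669). Closed: final G1 returns to the first vertex.

**Shape 3** — `<path>` quadratic bezier, stroke `#0000ff` → engrave (S188, F3898). Control points (SVG): P0=(27.114,141.863), P1=(11.323,157.257), P2=(37.003,132.843); sampled at t=k/4. Machine vertices: (27.114,76.562) → (21.810,71.353) → (21.691,71.120) → (26.755,75.863) → (37.003,85.582). Open path.

**Shape 4** — `<rect>` rectangle, stroke `#0000ff` → engrave (S188, F3898). Machine vertices: (23.763,100.190) → (59.239,100.190) → (59.239,36.013) → (23.763,36.013) → (23.763,100.190). Closed: final G1 returns to the first vertex.

**Shape 5** — `<rect>` rectangle, stroke `#ff8800` → cut (S762, F1062). Machine vertices: (37.430,147.311) → (83.774,147.311) → (83.774,96.842) → (37.430,96.842) → (37.430,147.311). Closed: final G1 returns to the first vertex.

**Shape 6** — `<polygon>` regular polygon, stroke `#ff8800` → cut (S762, F1062). Machine vertices: (42.302,55.581) → (32.692,44.133) → (17.973,46.732) → (12.864,60.779) → (22.474,72.227) → (37.193,69.628) → (42.302,55.581). Closed: final G1 returns to the first vertex.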